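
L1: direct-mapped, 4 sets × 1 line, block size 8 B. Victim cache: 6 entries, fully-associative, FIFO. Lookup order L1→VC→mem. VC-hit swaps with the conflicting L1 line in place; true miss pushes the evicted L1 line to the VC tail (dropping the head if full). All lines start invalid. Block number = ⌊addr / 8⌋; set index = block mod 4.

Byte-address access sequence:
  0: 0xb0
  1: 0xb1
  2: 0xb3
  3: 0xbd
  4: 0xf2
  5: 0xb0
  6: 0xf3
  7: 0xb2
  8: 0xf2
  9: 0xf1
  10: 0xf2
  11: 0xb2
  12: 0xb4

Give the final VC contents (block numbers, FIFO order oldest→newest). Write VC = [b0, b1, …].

0: 0xb0 (blk 22, set 2) → MISS  vc=[]
1: 0xb1 (blk 22, set 2) → L1-HIT  vc=[]
2: 0xb3 (blk 22, set 2) → L1-HIT  vc=[]
3: 0xbd (blk 23, set 3) → MISS  vc=[]
4: 0xf2 (blk 30, set 2) → MISS  vc=[22]
5: 0xb0 (blk 22, set 2) → VC-HIT  vc=[30]
6: 0xf3 (blk 30, set 2) → VC-HIT  vc=[22]
7: 0xb2 (blk 22, set 2) → VC-HIT  vc=[30]
8: 0xf2 (blk 30, set 2) → VC-HIT  vc=[22]
9: 0xf1 (blk 30, set 2) → L1-HIT  vc=[22]
10: 0xf2 (blk 30, set 2) → L1-HIT  vc=[22]
11: 0xb2 (blk 22, set 2) → VC-HIT  vc=[30]
12: 0xb4 (blk 22, set 2) → L1-HIT  vc=[30]

VC = [30]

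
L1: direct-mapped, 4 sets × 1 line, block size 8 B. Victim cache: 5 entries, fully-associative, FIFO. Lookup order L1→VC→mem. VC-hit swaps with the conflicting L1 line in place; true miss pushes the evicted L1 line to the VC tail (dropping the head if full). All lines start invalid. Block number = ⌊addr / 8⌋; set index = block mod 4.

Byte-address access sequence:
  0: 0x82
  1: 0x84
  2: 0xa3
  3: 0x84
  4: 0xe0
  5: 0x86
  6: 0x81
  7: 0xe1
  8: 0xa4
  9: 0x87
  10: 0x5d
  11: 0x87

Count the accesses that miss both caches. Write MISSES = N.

MISSES = 4

#0 0x82→b16/s0 MISS; vc=[]
#1 0x84→b16/s0 L1-HIT; vc=[]
#2 0xa3→b20/s0 MISS; vc=[16]
#3 0x84→b16/s0 VC-HIT; vc=[20]
#4 0xe0→b28/s0 MISS; vc=[20,16]
#5 0x86→b16/s0 VC-HIT; vc=[20,28]
#6 0x81→b16/s0 L1-HIT; vc=[20,28]
#7 0xe1→b28/s0 VC-HIT; vc=[20,16]
#8 0xa4→b20/s0 VC-HIT; vc=[28,16]
#9 0x87→b16/s0 VC-HIT; vc=[28,20]
#10 0x5d→b11/s3 MISS; vc=[28,20]
#11 0x87→b16/s0 L1-HIT; vc=[28,20]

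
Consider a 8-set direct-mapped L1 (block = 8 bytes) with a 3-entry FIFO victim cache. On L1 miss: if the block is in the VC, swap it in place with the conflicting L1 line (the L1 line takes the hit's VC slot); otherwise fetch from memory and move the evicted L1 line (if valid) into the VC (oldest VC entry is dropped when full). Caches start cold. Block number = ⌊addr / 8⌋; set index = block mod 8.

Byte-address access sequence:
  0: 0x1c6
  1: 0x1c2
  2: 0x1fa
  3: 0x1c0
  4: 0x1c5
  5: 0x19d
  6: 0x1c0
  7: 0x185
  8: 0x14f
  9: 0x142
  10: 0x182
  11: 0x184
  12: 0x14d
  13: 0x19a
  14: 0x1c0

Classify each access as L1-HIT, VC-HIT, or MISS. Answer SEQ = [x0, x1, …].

0: 0x1c6 (blk 56, set 0) → MISS  vc=[]
1: 0x1c2 (blk 56, set 0) → L1-HIT  vc=[]
2: 0x1fa (blk 63, set 7) → MISS  vc=[]
3: 0x1c0 (blk 56, set 0) → L1-HIT  vc=[]
4: 0x1c5 (blk 56, set 0) → L1-HIT  vc=[]
5: 0x19d (blk 51, set 3) → MISS  vc=[]
6: 0x1c0 (blk 56, set 0) → L1-HIT  vc=[]
7: 0x185 (blk 48, set 0) → MISS  vc=[56]
8: 0x14f (blk 41, set 1) → MISS  vc=[56]
9: 0x142 (blk 40, set 0) → MISS  vc=[56, 48]
10: 0x182 (blk 48, set 0) → VC-HIT  vc=[56, 40]
11: 0x184 (blk 48, set 0) → L1-HIT  vc=[56, 40]
12: 0x14d (blk 41, set 1) → L1-HIT  vc=[56, 40]
13: 0x19a (blk 51, set 3) → L1-HIT  vc=[56, 40]
14: 0x1c0 (blk 56, set 0) → VC-HIT  vc=[48, 40]

SEQ = [MISS, L1-HIT, MISS, L1-HIT, L1-HIT, MISS, L1-HIT, MISS, MISS, MISS, VC-HIT, L1-HIT, L1-HIT, L1-HIT, VC-HIT]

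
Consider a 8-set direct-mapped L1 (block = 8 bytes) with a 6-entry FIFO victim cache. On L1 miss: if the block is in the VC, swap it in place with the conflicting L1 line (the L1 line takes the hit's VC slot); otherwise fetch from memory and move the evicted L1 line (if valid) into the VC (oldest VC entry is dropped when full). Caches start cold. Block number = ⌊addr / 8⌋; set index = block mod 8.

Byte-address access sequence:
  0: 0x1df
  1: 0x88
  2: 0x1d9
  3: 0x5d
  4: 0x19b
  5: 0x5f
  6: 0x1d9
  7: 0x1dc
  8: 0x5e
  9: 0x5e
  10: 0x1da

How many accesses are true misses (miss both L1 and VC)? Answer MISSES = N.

0: 0x1df (blk 59, set 3) → MISS  vc=[]
1: 0x88 (blk 17, set 1) → MISS  vc=[]
2: 0x1d9 (blk 59, set 3) → L1-HIT  vc=[]
3: 0x5d (blk 11, set 3) → MISS  vc=[59]
4: 0x19b (blk 51, set 3) → MISS  vc=[59, 11]
5: 0x5f (blk 11, set 3) → VC-HIT  vc=[59, 51]
6: 0x1d9 (blk 59, set 3) → VC-HIT  vc=[11, 51]
7: 0x1dc (blk 59, set 3) → L1-HIT  vc=[11, 51]
8: 0x5e (blk 11, set 3) → VC-HIT  vc=[59, 51]
9: 0x5e (blk 11, set 3) → L1-HIT  vc=[59, 51]
10: 0x1da (blk 59, set 3) → VC-HIT  vc=[11, 51]

MISSES = 4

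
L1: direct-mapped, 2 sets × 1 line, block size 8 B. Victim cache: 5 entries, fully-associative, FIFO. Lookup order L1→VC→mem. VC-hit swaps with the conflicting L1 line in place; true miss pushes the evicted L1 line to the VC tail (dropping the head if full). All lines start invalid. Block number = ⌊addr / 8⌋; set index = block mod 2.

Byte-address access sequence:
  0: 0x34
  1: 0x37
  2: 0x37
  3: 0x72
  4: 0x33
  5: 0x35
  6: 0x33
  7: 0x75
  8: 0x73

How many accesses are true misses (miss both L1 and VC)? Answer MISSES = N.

#0 0x34→b6/s0 MISS; vc=[]
#1 0x37→b6/s0 L1-HIT; vc=[]
#2 0x37→b6/s0 L1-HIT; vc=[]
#3 0x72→b14/s0 MISS; vc=[6]
#4 0x33→b6/s0 VC-HIT; vc=[14]
#5 0x35→b6/s0 L1-HIT; vc=[14]
#6 0x33→b6/s0 L1-HIT; vc=[14]
#7 0x75→b14/s0 VC-HIT; vc=[6]
#8 0x73→b14/s0 L1-HIT; vc=[6]

MISSES = 2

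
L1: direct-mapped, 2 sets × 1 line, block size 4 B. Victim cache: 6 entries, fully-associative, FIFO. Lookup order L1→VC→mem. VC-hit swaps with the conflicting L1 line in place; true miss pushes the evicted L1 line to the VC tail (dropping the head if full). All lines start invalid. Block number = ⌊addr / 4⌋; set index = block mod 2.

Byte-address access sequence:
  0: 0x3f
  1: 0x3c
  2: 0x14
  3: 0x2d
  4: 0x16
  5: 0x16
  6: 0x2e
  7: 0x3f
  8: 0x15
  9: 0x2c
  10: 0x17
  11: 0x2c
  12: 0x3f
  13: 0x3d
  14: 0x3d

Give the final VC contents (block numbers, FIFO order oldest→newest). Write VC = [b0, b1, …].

#0 0x3f→b15/s1 MISS; vc=[]
#1 0x3c→b15/s1 L1-HIT; vc=[]
#2 0x14→b5/s1 MISS; vc=[15]
#3 0x2d→b11/s1 MISS; vc=[15,5]
#4 0x16→b5/s1 VC-HIT; vc=[15,11]
#5 0x16→b5/s1 L1-HIT; vc=[15,11]
#6 0x2e→b11/s1 VC-HIT; vc=[15,5]
#7 0x3f→b15/s1 VC-HIT; vc=[11,5]
#8 0x15→b5/s1 VC-HIT; vc=[11,15]
#9 0x2c→b11/s1 VC-HIT; vc=[5,15]
#10 0x17→b5/s1 VC-HIT; vc=[11,15]
#11 0x2c→b11/s1 VC-HIT; vc=[5,15]
#12 0x3f→b15/s1 VC-HIT; vc=[5,11]
#13 0x3d→b15/s1 L1-HIT; vc=[5,11]
#14 0x3d→b15/s1 L1-HIT; vc=[5,11]

VC = [5, 11]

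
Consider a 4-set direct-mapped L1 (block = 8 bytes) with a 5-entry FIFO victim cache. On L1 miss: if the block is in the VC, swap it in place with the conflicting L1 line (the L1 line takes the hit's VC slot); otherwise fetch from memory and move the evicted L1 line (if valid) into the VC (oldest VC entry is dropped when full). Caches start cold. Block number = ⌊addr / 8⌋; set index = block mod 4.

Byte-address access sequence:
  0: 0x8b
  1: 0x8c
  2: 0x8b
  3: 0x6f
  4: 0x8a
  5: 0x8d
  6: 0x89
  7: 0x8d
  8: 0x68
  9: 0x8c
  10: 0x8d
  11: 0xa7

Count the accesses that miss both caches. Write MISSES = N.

MISSES = 3

  [0] addr=0x8b blk=17 s=1: MISS | VC []
  [1] addr=0x8c blk=17 s=1: L1-HIT | VC []
  [2] addr=0x8b blk=17 s=1: L1-HIT | VC []
  [3] addr=0x6f blk=13 s=1: MISS | VC [17]
  [4] addr=0x8a blk=17 s=1: VC-HIT | VC [13]
  [5] addr=0x8d blk=17 s=1: L1-HIT | VC [13]
  [6] addr=0x89 blk=17 s=1: L1-HIT | VC [13]
  [7] addr=0x8d blk=17 s=1: L1-HIT | VC [13]
  [8] addr=0x68 blk=13 s=1: VC-HIT | VC [17]
  [9] addr=0x8c blk=17 s=1: VC-HIT | VC [13]
  [10] addr=0x8d blk=17 s=1: L1-HIT | VC [13]
  [11] addr=0xa7 blk=20 s=0: MISS | VC [13]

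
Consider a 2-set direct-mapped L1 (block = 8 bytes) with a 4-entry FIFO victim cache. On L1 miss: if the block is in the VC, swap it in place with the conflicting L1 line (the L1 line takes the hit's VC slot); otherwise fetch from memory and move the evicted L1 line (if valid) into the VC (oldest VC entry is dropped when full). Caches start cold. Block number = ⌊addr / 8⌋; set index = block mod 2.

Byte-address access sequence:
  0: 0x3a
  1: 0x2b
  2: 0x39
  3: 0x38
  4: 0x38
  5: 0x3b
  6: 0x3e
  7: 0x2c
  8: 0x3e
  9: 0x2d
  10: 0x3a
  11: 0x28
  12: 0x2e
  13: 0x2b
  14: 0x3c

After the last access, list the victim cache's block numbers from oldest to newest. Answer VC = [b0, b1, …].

VC = [5]

  [0] addr=0x3a blk=7 s=1: MISS | VC []
  [1] addr=0x2b blk=5 s=1: MISS | VC [7]
  [2] addr=0x39 blk=7 s=1: VC-HIT | VC [5]
  [3] addr=0x38 blk=7 s=1: L1-HIT | VC [5]
  [4] addr=0x38 blk=7 s=1: L1-HIT | VC [5]
  [5] addr=0x3b blk=7 s=1: L1-HIT | VC [5]
  [6] addr=0x3e blk=7 s=1: L1-HIT | VC [5]
  [7] addr=0x2c blk=5 s=1: VC-HIT | VC [7]
  [8] addr=0x3e blk=7 s=1: VC-HIT | VC [5]
  [9] addr=0x2d blk=5 s=1: VC-HIT | VC [7]
  [10] addr=0x3a blk=7 s=1: VC-HIT | VC [5]
  [11] addr=0x28 blk=5 s=1: VC-HIT | VC [7]
  [12] addr=0x2e blk=5 s=1: L1-HIT | VC [7]
  [13] addr=0x2b blk=5 s=1: L1-HIT | VC [7]
  [14] addr=0x3c blk=7 s=1: VC-HIT | VC [5]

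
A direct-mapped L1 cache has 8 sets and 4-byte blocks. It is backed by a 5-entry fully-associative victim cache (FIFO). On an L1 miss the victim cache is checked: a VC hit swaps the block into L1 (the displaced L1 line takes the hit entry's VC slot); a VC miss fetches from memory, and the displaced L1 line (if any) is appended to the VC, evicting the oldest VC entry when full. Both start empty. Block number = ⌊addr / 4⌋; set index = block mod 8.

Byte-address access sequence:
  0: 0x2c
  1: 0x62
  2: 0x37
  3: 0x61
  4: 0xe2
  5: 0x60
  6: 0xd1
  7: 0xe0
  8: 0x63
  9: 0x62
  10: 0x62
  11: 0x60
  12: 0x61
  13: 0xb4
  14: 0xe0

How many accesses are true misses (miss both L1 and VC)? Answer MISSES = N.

  [0] addr=0x2c blk=11 s=3: MISS | VC []
  [1] addr=0x62 blk=24 s=0: MISS | VC []
  [2] addr=0x37 blk=13 s=5: MISS | VC []
  [3] addr=0x61 blk=24 s=0: L1-HIT | VC []
  [4] addr=0xe2 blk=56 s=0: MISS | VC [24]
  [5] addr=0x60 blk=24 s=0: VC-HIT | VC [56]
  [6] addr=0xd1 blk=52 s=4: MISS | VC [56]
  [7] addr=0xe0 blk=56 s=0: VC-HIT | VC [24]
  [8] addr=0x63 blk=24 s=0: VC-HIT | VC [56]
  [9] addr=0x62 blk=24 s=0: L1-HIT | VC [56]
  [10] addr=0x62 blk=24 s=0: L1-HIT | VC [56]
  [11] addr=0x60 blk=24 s=0: L1-HIT | VC [56]
  [12] addr=0x61 blk=24 s=0: L1-HIT | VC [56]
  [13] addr=0xb4 blk=45 s=5: MISS | VC [56, 13]
  [14] addr=0xe0 blk=56 s=0: VC-HIT | VC [24, 13]

MISSES = 6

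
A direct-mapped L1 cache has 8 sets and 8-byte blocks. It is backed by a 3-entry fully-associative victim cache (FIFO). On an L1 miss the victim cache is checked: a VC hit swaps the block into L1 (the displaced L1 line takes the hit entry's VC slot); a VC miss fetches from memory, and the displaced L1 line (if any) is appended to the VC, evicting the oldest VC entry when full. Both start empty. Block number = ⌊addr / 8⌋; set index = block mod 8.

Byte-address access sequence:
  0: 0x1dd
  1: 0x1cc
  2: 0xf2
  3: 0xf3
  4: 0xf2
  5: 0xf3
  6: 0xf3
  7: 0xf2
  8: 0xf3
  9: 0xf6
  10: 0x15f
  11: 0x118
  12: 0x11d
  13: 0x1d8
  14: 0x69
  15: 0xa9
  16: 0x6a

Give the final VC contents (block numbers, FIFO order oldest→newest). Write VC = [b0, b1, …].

  [0] addr=0x1dd blk=59 s=3: MISS | VC []
  [1] addr=0x1cc blk=57 s=1: MISS | VC []
  [2] addr=0xf2 blk=30 s=6: MISS | VC []
  [3] addr=0xf3 blk=30 s=6: L1-HIT | VC []
  [4] addr=0xf2 blk=30 s=6: L1-HIT | VC []
  [5] addr=0xf3 blk=30 s=6: L1-HIT | VC []
  [6] addr=0xf3 blk=30 s=6: L1-HIT | VC []
  [7] addr=0xf2 blk=30 s=6: L1-HIT | VC []
  [8] addr=0xf3 blk=30 s=6: L1-HIT | VC []
  [9] addr=0xf6 blk=30 s=6: L1-HIT | VC []
  [10] addr=0x15f blk=43 s=3: MISS | VC [59]
  [11] addr=0x118 blk=35 s=3: MISS | VC [59, 43]
  [12] addr=0x11d blk=35 s=3: L1-HIT | VC [59, 43]
  [13] addr=0x1d8 blk=59 s=3: VC-HIT | VC [35, 43]
  [14] addr=0x69 blk=13 s=5: MISS | VC [35, 43]
  [15] addr=0xa9 blk=21 s=5: MISS | VC [35, 43, 13]
  [16] addr=0x6a blk=13 s=5: VC-HIT | VC [35, 43, 21]

VC = [35, 43, 21]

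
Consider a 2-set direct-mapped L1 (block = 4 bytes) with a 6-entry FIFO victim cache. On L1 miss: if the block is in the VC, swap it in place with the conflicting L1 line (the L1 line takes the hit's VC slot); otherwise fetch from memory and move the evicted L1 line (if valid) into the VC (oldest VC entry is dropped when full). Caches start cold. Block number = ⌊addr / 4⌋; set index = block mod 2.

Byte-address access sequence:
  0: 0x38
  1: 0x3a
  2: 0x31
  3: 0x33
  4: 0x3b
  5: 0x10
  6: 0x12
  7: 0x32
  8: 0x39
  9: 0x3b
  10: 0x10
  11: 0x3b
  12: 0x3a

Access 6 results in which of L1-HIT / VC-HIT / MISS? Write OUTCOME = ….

OUTCOME = L1-HIT

  [0] addr=0x38 blk=14 s=0: MISS | VC []
  [1] addr=0x3a blk=14 s=0: L1-HIT | VC []
  [2] addr=0x31 blk=12 s=0: MISS | VC [14]
  [3] addr=0x33 blk=12 s=0: L1-HIT | VC [14]
  [4] addr=0x3b blk=14 s=0: VC-HIT | VC [12]
  [5] addr=0x10 blk=4 s=0: MISS | VC [12, 14]
  [6] addr=0x12 blk=4 s=0: L1-HIT | VC [12, 14]
  [7] addr=0x32 blk=12 s=0: VC-HIT | VC [4, 14]
  [8] addr=0x39 blk=14 s=0: VC-HIT | VC [4, 12]
  [9] addr=0x3b blk=14 s=0: L1-HIT | VC [4, 12]
  [10] addr=0x10 blk=4 s=0: VC-HIT | VC [14, 12]
  [11] addr=0x3b blk=14 s=0: VC-HIT | VC [4, 12]
  [12] addr=0x3a blk=14 s=0: L1-HIT | VC [4, 12]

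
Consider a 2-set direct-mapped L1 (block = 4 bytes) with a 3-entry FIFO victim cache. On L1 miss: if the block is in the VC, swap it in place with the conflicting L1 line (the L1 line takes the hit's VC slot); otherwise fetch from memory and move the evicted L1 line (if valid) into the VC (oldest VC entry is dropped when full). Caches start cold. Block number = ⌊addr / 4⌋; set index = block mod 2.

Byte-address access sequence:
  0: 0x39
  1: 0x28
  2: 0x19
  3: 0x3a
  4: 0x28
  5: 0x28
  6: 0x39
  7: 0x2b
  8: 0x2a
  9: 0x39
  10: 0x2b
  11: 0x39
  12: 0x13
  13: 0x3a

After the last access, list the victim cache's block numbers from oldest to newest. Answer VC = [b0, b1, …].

#0 0x39→b14/s0 MISS; vc=[]
#1 0x28→b10/s0 MISS; vc=[14]
#2 0x19→b6/s0 MISS; vc=[14,10]
#3 0x3a→b14/s0 VC-HIT; vc=[6,10]
#4 0x28→b10/s0 VC-HIT; vc=[6,14]
#5 0x28→b10/s0 L1-HIT; vc=[6,14]
#6 0x39→b14/s0 VC-HIT; vc=[6,10]
#7 0x2b→b10/s0 VC-HIT; vc=[6,14]
#8 0x2a→b10/s0 L1-HIT; vc=[6,14]
#9 0x39→b14/s0 VC-HIT; vc=[6,10]
#10 0x2b→b10/s0 VC-HIT; vc=[6,14]
#11 0x39→b14/s0 VC-HIT; vc=[6,10]
#12 0x13→b4/s0 MISS; vc=[6,10,14]
#13 0x3a→b14/s0 VC-HIT; vc=[6,10,4]

VC = [6, 10, 4]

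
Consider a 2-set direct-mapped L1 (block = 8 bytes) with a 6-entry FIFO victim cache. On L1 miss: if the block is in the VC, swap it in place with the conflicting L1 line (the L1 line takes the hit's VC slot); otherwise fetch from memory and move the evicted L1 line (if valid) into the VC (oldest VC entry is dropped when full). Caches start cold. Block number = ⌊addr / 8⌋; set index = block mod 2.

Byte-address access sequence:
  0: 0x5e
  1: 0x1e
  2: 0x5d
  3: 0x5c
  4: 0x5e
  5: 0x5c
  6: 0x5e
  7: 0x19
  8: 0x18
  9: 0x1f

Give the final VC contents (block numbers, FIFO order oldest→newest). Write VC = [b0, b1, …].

VC = [11]

0: 0x5e (blk 11, set 1) → MISS  vc=[]
1: 0x1e (blk 3, set 1) → MISS  vc=[11]
2: 0x5d (blk 11, set 1) → VC-HIT  vc=[3]
3: 0x5c (blk 11, set 1) → L1-HIT  vc=[3]
4: 0x5e (blk 11, set 1) → L1-HIT  vc=[3]
5: 0x5c (blk 11, set 1) → L1-HIT  vc=[3]
6: 0x5e (blk 11, set 1) → L1-HIT  vc=[3]
7: 0x19 (blk 3, set 1) → VC-HIT  vc=[11]
8: 0x18 (blk 3, set 1) → L1-HIT  vc=[11]
9: 0x1f (blk 3, set 1) → L1-HIT  vc=[11]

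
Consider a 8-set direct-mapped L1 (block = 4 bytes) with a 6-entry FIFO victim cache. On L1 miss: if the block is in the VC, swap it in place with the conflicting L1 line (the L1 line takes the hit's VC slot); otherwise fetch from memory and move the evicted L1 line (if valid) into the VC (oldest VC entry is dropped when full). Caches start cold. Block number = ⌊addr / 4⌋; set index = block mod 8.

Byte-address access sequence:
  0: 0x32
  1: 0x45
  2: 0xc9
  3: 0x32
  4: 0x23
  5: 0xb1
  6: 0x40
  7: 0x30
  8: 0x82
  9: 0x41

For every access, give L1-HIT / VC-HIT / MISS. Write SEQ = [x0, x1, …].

0: 0x32 (blk 12, set 4) → MISS  vc=[]
1: 0x45 (blk 17, set 1) → MISS  vc=[]
2: 0xc9 (blk 50, set 2) → MISS  vc=[]
3: 0x32 (blk 12, set 4) → L1-HIT  vc=[]
4: 0x23 (blk 8, set 0) → MISS  vc=[]
5: 0xb1 (blk 44, set 4) → MISS  vc=[12]
6: 0x40 (blk 16, set 0) → MISS  vc=[12, 8]
7: 0x30 (blk 12, set 4) → VC-HIT  vc=[44, 8]
8: 0x82 (blk 32, set 0) → MISS  vc=[44, 8, 16]
9: 0x41 (blk 16, set 0) → VC-HIT  vc=[44, 8, 32]

SEQ = [MISS, MISS, MISS, L1-HIT, MISS, MISS, MISS, VC-HIT, MISS, VC-HIT]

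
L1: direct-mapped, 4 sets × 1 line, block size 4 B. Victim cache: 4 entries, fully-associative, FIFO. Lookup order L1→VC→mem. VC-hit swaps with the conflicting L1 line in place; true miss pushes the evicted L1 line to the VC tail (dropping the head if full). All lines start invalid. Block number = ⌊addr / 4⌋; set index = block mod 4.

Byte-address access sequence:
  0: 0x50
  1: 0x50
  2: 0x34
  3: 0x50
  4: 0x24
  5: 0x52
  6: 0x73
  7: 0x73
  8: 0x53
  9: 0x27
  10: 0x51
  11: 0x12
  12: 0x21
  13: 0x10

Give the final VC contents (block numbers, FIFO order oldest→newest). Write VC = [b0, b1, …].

  [0] addr=0x50 blk=20 s=0: MISS | VC []
  [1] addr=0x50 blk=20 s=0: L1-HIT | VC []
  [2] addr=0x34 blk=13 s=1: MISS | VC []
  [3] addr=0x50 blk=20 s=0: L1-HIT | VC []
  [4] addr=0x24 blk=9 s=1: MISS | VC [13]
  [5] addr=0x52 blk=20 s=0: L1-HIT | VC [13]
  [6] addr=0x73 blk=28 s=0: MISS | VC [13, 20]
  [7] addr=0x73 blk=28 s=0: L1-HIT | VC [13, 20]
  [8] addr=0x53 blk=20 s=0: VC-HIT | VC [13, 28]
  [9] addr=0x27 blk=9 s=1: L1-HIT | VC [13, 28]
  [10] addr=0x51 blk=20 s=0: L1-HIT | VC [13, 28]
  [11] addr=0x12 blk=4 s=0: MISS | VC [13, 28, 20]
  [12] addr=0x21 blk=8 s=0: MISS | VC [13, 28, 20, 4]
  [13] addr=0x10 blk=4 s=0: VC-HIT | VC [13, 28, 20, 8]

VC = [13, 28, 20, 8]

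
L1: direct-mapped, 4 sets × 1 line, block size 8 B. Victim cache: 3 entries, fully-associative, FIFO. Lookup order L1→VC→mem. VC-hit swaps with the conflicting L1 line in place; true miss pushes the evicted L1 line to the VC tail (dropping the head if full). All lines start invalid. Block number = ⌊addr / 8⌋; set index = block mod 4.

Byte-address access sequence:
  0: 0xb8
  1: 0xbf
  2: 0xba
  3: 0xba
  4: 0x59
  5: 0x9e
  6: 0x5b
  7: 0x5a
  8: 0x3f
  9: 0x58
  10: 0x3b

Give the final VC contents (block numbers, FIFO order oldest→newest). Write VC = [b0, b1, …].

0: 0xb8 (blk 23, set 3) → MISS  vc=[]
1: 0xbf (blk 23, set 3) → L1-HIT  vc=[]
2: 0xba (blk 23, set 3) → L1-HIT  vc=[]
3: 0xba (blk 23, set 3) → L1-HIT  vc=[]
4: 0x59 (blk 11, set 3) → MISS  vc=[23]
5: 0x9e (blk 19, set 3) → MISS  vc=[23, 11]
6: 0x5b (blk 11, set 3) → VC-HIT  vc=[23, 19]
7: 0x5a (blk 11, set 3) → L1-HIT  vc=[23, 19]
8: 0x3f (blk 7, set 3) → MISS  vc=[23, 19, 11]
9: 0x58 (blk 11, set 3) → VC-HIT  vc=[23, 19, 7]
10: 0x3b (blk 7, set 3) → VC-HIT  vc=[23, 19, 11]

VC = [23, 19, 11]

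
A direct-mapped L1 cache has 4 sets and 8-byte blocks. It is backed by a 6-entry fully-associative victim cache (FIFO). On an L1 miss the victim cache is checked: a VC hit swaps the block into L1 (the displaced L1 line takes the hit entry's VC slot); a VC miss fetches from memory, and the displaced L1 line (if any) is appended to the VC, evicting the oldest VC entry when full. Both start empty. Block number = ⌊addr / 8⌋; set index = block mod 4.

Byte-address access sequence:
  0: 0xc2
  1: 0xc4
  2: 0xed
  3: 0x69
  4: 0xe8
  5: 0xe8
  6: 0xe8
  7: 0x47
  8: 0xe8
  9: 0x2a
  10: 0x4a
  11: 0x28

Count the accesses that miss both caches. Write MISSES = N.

MISSES = 6

  [0] addr=0xc2 blk=24 s=0: MISS | VC []
  [1] addr=0xc4 blk=24 s=0: L1-HIT | VC []
  [2] addr=0xed blk=29 s=1: MISS | VC []
  [3] addr=0x69 blk=13 s=1: MISS | VC [29]
  [4] addr=0xe8 blk=29 s=1: VC-HIT | VC [13]
  [5] addr=0xe8 blk=29 s=1: L1-HIT | VC [13]
  [6] addr=0xe8 blk=29 s=1: L1-HIT | VC [13]
  [7] addr=0x47 blk=8 s=0: MISS | VC [13, 24]
  [8] addr=0xe8 blk=29 s=1: L1-HIT | VC [13, 24]
  [9] addr=0x2a blk=5 s=1: MISS | VC [13, 24, 29]
  [10] addr=0x4a blk=9 s=1: MISS | VC [13, 24, 29, 5]
  [11] addr=0x28 blk=5 s=1: VC-HIT | VC [13, 24, 29, 9]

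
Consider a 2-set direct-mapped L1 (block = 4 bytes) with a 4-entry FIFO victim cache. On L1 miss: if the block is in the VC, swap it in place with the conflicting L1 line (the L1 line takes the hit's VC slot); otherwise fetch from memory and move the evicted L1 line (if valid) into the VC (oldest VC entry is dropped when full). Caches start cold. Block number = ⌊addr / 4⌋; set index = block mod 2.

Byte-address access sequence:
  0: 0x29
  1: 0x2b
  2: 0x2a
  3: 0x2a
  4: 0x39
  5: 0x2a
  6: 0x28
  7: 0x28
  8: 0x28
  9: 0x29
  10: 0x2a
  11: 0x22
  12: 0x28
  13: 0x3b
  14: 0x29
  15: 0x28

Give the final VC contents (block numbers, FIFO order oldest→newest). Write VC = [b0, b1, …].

  [0] addr=0x29 blk=10 s=0: MISS | VC []
  [1] addr=0x2b blk=10 s=0: L1-HIT | VC []
  [2] addr=0x2a blk=10 s=0: L1-HIT | VC []
  [3] addr=0x2a blk=10 s=0: L1-HIT | VC []
  [4] addr=0x39 blk=14 s=0: MISS | VC [10]
  [5] addr=0x2a blk=10 s=0: VC-HIT | VC [14]
  [6] addr=0x28 blk=10 s=0: L1-HIT | VC [14]
  [7] addr=0x28 blk=10 s=0: L1-HIT | VC [14]
  [8] addr=0x28 blk=10 s=0: L1-HIT | VC [14]
  [9] addr=0x29 blk=10 s=0: L1-HIT | VC [14]
  [10] addr=0x2a blk=10 s=0: L1-HIT | VC [14]
  [11] addr=0x22 blk=8 s=0: MISS | VC [14, 10]
  [12] addr=0x28 blk=10 s=0: VC-HIT | VC [14, 8]
  [13] addr=0x3b blk=14 s=0: VC-HIT | VC [10, 8]
  [14] addr=0x29 blk=10 s=0: VC-HIT | VC [14, 8]
  [15] addr=0x28 blk=10 s=0: L1-HIT | VC [14, 8]

VC = [14, 8]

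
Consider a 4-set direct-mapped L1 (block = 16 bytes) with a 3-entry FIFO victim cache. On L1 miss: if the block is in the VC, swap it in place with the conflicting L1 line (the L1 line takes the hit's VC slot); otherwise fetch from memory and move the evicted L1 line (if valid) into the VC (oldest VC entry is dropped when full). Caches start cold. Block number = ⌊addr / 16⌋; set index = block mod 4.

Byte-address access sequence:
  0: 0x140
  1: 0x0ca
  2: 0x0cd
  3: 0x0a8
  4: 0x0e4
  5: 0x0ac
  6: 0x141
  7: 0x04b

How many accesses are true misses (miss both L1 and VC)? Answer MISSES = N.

MISSES = 5

0: 0x140 (blk 20, set 0) → MISS  vc=[]
1: 0xca (blk 12, set 0) → MISS  vc=[20]
2: 0xcd (blk 12, set 0) → L1-HIT  vc=[20]
3: 0xa8 (blk 10, set 2) → MISS  vc=[20]
4: 0xe4 (blk 14, set 2) → MISS  vc=[20, 10]
5: 0xac (blk 10, set 2) → VC-HIT  vc=[20, 14]
6: 0x141 (blk 20, set 0) → VC-HIT  vc=[12, 14]
7: 0x4b (blk 4, set 0) → MISS  vc=[12, 14, 20]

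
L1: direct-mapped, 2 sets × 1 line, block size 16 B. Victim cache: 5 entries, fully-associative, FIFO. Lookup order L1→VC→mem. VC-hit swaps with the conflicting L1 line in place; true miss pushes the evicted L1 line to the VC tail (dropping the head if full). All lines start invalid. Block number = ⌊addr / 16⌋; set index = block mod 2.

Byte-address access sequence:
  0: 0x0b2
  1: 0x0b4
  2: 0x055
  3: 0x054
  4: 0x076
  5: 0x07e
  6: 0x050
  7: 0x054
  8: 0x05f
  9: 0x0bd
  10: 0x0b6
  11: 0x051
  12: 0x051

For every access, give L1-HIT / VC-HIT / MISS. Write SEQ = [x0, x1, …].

SEQ = [MISS, L1-HIT, MISS, L1-HIT, MISS, L1-HIT, VC-HIT, L1-HIT, L1-HIT, VC-HIT, L1-HIT, VC-HIT, L1-HIT]

0: 0xb2 (blk 11, set 1) → MISS  vc=[]
1: 0xb4 (blk 11, set 1) → L1-HIT  vc=[]
2: 0x55 (blk 5, set 1) → MISS  vc=[11]
3: 0x54 (blk 5, set 1) → L1-HIT  vc=[11]
4: 0x76 (blk 7, set 1) → MISS  vc=[11, 5]
5: 0x7e (blk 7, set 1) → L1-HIT  vc=[11, 5]
6: 0x50 (blk 5, set 1) → VC-HIT  vc=[11, 7]
7: 0x54 (blk 5, set 1) → L1-HIT  vc=[11, 7]
8: 0x5f (blk 5, set 1) → L1-HIT  vc=[11, 7]
9: 0xbd (blk 11, set 1) → VC-HIT  vc=[5, 7]
10: 0xb6 (blk 11, set 1) → L1-HIT  vc=[5, 7]
11: 0x51 (blk 5, set 1) → VC-HIT  vc=[11, 7]
12: 0x51 (blk 5, set 1) → L1-HIT  vc=[11, 7]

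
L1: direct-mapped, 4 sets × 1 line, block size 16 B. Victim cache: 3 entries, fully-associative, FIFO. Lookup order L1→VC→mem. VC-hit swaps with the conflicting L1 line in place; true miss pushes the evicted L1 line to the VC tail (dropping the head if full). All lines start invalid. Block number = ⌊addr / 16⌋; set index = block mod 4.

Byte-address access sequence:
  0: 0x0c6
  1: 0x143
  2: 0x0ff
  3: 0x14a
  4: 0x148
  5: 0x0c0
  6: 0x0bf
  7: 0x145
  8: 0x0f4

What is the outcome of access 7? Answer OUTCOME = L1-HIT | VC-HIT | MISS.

  [0] addr=0xc6 blk=12 s=0: MISS | VC []
  [1] addr=0x143 blk=20 s=0: MISS | VC [12]
  [2] addr=0xff blk=15 s=3: MISS | VC [12]
  [3] addr=0x14a blk=20 s=0: L1-HIT | VC [12]
  [4] addr=0x148 blk=20 s=0: L1-HIT | VC [12]
  [5] addr=0xc0 blk=12 s=0: VC-HIT | VC [20]
  [6] addr=0xbf blk=11 s=3: MISS | VC [20, 15]
  [7] addr=0x145 blk=20 s=0: VC-HIT | VC [12, 15]
  [8] addr=0xf4 blk=15 s=3: VC-HIT | VC [12, 11]

OUTCOME = VC-HIT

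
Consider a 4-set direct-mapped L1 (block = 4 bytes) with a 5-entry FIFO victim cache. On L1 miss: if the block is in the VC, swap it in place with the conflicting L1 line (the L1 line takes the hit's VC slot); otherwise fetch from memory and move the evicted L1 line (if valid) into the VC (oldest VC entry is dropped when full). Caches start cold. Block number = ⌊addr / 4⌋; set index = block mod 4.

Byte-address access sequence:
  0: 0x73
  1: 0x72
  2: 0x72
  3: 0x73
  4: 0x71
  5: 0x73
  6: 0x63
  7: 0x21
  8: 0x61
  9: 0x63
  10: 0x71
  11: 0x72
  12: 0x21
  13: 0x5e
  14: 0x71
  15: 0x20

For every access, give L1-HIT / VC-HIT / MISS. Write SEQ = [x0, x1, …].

SEQ = [MISS, L1-HIT, L1-HIT, L1-HIT, L1-HIT, L1-HIT, MISS, MISS, VC-HIT, L1-HIT, VC-HIT, L1-HIT, VC-HIT, MISS, VC-HIT, VC-HIT]

  [0] addr=0x73 blk=28 s=0: MISS | VC []
  [1] addr=0x72 blk=28 s=0: L1-HIT | VC []
  [2] addr=0x72 blk=28 s=0: L1-HIT | VC []
  [3] addr=0x73 blk=28 s=0: L1-HIT | VC []
  [4] addr=0x71 blk=28 s=0: L1-HIT | VC []
  [5] addr=0x73 blk=28 s=0: L1-HIT | VC []
  [6] addr=0x63 blk=24 s=0: MISS | VC [28]
  [7] addr=0x21 blk=8 s=0: MISS | VC [28, 24]
  [8] addr=0x61 blk=24 s=0: VC-HIT | VC [28, 8]
  [9] addr=0x63 blk=24 s=0: L1-HIT | VC [28, 8]
  [10] addr=0x71 blk=28 s=0: VC-HIT | VC [24, 8]
  [11] addr=0x72 blk=28 s=0: L1-HIT | VC [24, 8]
  [12] addr=0x21 blk=8 s=0: VC-HIT | VC [24, 28]
  [13] addr=0x5e blk=23 s=3: MISS | VC [24, 28]
  [14] addr=0x71 blk=28 s=0: VC-HIT | VC [24, 8]
  [15] addr=0x20 blk=8 s=0: VC-HIT | VC [24, 28]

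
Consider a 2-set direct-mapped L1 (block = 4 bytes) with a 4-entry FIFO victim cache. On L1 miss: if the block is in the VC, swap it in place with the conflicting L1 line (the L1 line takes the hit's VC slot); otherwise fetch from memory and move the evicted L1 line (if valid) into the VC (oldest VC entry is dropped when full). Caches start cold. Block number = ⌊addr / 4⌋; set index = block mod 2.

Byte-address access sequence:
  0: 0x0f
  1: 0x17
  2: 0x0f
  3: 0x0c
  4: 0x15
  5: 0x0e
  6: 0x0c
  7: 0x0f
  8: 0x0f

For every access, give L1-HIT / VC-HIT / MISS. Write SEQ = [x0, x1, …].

  [0] addr=0xf blk=3 s=1: MISS | VC []
  [1] addr=0x17 blk=5 s=1: MISS | VC [3]
  [2] addr=0xf blk=3 s=1: VC-HIT | VC [5]
  [3] addr=0xc blk=3 s=1: L1-HIT | VC [5]
  [4] addr=0x15 blk=5 s=1: VC-HIT | VC [3]
  [5] addr=0xe blk=3 s=1: VC-HIT | VC [5]
  [6] addr=0xc blk=3 s=1: L1-HIT | VC [5]
  [7] addr=0xf blk=3 s=1: L1-HIT | VC [5]
  [8] addr=0xf blk=3 s=1: L1-HIT | VC [5]

SEQ = [MISS, MISS, VC-HIT, L1-HIT, VC-HIT, VC-HIT, L1-HIT, L1-HIT, L1-HIT]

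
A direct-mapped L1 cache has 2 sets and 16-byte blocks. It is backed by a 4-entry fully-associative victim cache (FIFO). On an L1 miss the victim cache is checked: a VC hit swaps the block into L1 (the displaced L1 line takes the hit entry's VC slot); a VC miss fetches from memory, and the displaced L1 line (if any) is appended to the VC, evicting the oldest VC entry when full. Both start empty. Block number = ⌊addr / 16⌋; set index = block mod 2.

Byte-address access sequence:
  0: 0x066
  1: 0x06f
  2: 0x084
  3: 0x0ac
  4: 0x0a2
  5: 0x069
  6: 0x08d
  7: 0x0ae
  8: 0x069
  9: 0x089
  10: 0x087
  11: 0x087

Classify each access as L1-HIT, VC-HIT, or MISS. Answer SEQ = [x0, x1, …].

SEQ = [MISS, L1-HIT, MISS, MISS, L1-HIT, VC-HIT, VC-HIT, VC-HIT, VC-HIT, VC-HIT, L1-HIT, L1-HIT]

#0 0x66→b6/s0 MISS; vc=[]
#1 0x6f→b6/s0 L1-HIT; vc=[]
#2 0x84→b8/s0 MISS; vc=[6]
#3 0xac→b10/s0 MISS; vc=[6,8]
#4 0xa2→b10/s0 L1-HIT; vc=[6,8]
#5 0x69→b6/s0 VC-HIT; vc=[10,8]
#6 0x8d→b8/s0 VC-HIT; vc=[10,6]
#7 0xae→b10/s0 VC-HIT; vc=[8,6]
#8 0x69→b6/s0 VC-HIT; vc=[8,10]
#9 0x89→b8/s0 VC-HIT; vc=[6,10]
#10 0x87→b8/s0 L1-HIT; vc=[6,10]
#11 0x87→b8/s0 L1-HIT; vc=[6,10]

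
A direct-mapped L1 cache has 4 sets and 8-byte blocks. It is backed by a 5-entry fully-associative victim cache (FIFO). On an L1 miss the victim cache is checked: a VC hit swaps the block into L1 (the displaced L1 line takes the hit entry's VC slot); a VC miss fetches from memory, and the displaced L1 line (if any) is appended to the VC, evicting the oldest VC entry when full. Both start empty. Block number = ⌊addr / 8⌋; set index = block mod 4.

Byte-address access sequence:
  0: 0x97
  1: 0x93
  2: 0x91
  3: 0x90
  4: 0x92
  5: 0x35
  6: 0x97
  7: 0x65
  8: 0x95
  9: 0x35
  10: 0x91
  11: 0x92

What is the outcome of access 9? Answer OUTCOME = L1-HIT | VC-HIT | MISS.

0: 0x97 (blk 18, set 2) → MISS  vc=[]
1: 0x93 (blk 18, set 2) → L1-HIT  vc=[]
2: 0x91 (blk 18, set 2) → L1-HIT  vc=[]
3: 0x90 (blk 18, set 2) → L1-HIT  vc=[]
4: 0x92 (blk 18, set 2) → L1-HIT  vc=[]
5: 0x35 (blk 6, set 2) → MISS  vc=[18]
6: 0x97 (blk 18, set 2) → VC-HIT  vc=[6]
7: 0x65 (blk 12, set 0) → MISS  vc=[6]
8: 0x95 (blk 18, set 2) → L1-HIT  vc=[6]
9: 0x35 (blk 6, set 2) → VC-HIT  vc=[18]
10: 0x91 (blk 18, set 2) → VC-HIT  vc=[6]
11: 0x92 (blk 18, set 2) → L1-HIT  vc=[6]

OUTCOME = VC-HIT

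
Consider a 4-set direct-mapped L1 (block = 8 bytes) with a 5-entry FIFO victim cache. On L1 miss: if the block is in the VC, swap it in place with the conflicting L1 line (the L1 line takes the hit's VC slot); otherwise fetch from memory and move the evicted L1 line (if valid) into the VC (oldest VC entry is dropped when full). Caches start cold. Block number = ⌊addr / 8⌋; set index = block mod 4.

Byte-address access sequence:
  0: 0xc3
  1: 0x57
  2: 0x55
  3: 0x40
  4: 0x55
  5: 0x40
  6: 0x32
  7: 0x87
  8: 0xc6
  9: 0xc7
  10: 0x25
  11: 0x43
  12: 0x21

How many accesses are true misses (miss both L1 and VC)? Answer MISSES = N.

MISSES = 6

#0 0xc3→b24/s0 MISS; vc=[]
#1 0x57→b10/s2 MISS; vc=[]
#2 0x55→b10/s2 L1-HIT; vc=[]
#3 0x40→b8/s0 MISS; vc=[24]
#4 0x55→b10/s2 L1-HIT; vc=[24]
#5 0x40→b8/s0 L1-HIT; vc=[24]
#6 0x32→b6/s2 MISS; vc=[24,10]
#7 0x87→b16/s0 MISS; vc=[24,10,8]
#8 0xc6→b24/s0 VC-HIT; vc=[16,10,8]
#9 0xc7→b24/s0 L1-HIT; vc=[16,10,8]
#10 0x25→b4/s0 MISS; vc=[16,10,8,24]
#11 0x43→b8/s0 VC-HIT; vc=[16,10,4,24]
#12 0x21→b4/s0 VC-HIT; vc=[16,10,8,24]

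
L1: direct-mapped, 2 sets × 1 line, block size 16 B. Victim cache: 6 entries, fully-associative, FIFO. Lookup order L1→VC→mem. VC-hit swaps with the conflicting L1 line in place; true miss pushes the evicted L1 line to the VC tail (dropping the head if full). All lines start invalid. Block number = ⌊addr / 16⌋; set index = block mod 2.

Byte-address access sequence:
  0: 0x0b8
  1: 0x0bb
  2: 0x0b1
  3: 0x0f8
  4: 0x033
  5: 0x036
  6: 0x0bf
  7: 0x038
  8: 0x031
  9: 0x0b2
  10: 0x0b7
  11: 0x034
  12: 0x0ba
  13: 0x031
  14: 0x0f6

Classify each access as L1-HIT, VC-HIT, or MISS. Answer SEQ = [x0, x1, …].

#0 0xb8→b11/s1 MISS; vc=[]
#1 0xbb→b11/s1 L1-HIT; vc=[]
#2 0xb1→b11/s1 L1-HIT; vc=[]
#3 0xf8→b15/s1 MISS; vc=[11]
#4 0x33→b3/s1 MISS; vc=[11,15]
#5 0x36→b3/s1 L1-HIT; vc=[11,15]
#6 0xbf→b11/s1 VC-HIT; vc=[3,15]
#7 0x38→b3/s1 VC-HIT; vc=[11,15]
#8 0x31→b3/s1 L1-HIT; vc=[11,15]
#9 0xb2→b11/s1 VC-HIT; vc=[3,15]
#10 0xb7→b11/s1 L1-HIT; vc=[3,15]
#11 0x34→b3/s1 VC-HIT; vc=[11,15]
#12 0xba→b11/s1 VC-HIT; vc=[3,15]
#13 0x31→b3/s1 VC-HIT; vc=[11,15]
#14 0xf6→b15/s1 VC-HIT; vc=[11,3]

SEQ = [MISS, L1-HIT, L1-HIT, MISS, MISS, L1-HIT, VC-HIT, VC-HIT, L1-HIT, VC-HIT, L1-HIT, VC-HIT, VC-HIT, VC-HIT, VC-HIT]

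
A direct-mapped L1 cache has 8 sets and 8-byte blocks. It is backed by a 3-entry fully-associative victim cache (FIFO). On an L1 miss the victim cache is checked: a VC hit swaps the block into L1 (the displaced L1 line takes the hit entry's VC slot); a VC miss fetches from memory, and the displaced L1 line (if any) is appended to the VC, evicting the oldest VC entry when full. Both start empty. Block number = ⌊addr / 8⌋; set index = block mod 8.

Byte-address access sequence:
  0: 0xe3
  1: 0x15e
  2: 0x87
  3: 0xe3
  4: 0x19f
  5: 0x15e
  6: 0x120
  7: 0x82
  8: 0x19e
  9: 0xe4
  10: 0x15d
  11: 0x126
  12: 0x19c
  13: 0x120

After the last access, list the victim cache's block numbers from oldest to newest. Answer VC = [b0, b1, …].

VC = [43, 28]

#0 0xe3→b28/s4 MISS; vc=[]
#1 0x15e→b43/s3 MISS; vc=[]
#2 0x87→b16/s0 MISS; vc=[]
#3 0xe3→b28/s4 L1-HIT; vc=[]
#4 0x19f→b51/s3 MISS; vc=[43]
#5 0x15e→b43/s3 VC-HIT; vc=[51]
#6 0x120→b36/s4 MISS; vc=[51,28]
#7 0x82→b16/s0 L1-HIT; vc=[51,28]
#8 0x19e→b51/s3 VC-HIT; vc=[43,28]
#9 0xe4→b28/s4 VC-HIT; vc=[43,36]
#10 0x15d→b43/s3 VC-HIT; vc=[51,36]
#11 0x126→b36/s4 VC-HIT; vc=[51,28]
#12 0x19c→b51/s3 VC-HIT; vc=[43,28]
#13 0x120→b36/s4 L1-HIT; vc=[43,28]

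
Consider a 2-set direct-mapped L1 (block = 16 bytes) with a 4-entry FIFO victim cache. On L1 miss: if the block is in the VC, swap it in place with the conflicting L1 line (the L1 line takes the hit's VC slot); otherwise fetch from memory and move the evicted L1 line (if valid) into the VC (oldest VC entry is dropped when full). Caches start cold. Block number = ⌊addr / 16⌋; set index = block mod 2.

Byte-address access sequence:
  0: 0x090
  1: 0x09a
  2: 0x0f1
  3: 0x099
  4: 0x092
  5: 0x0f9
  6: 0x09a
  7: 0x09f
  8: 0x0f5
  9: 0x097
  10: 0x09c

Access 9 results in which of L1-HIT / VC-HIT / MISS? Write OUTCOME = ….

OUTCOME = VC-HIT

0: 0x90 (blk 9, set 1) → MISS  vc=[]
1: 0x9a (blk 9, set 1) → L1-HIT  vc=[]
2: 0xf1 (blk 15, set 1) → MISS  vc=[9]
3: 0x99 (blk 9, set 1) → VC-HIT  vc=[15]
4: 0x92 (blk 9, set 1) → L1-HIT  vc=[15]
5: 0xf9 (blk 15, set 1) → VC-HIT  vc=[9]
6: 0x9a (blk 9, set 1) → VC-HIT  vc=[15]
7: 0x9f (blk 9, set 1) → L1-HIT  vc=[15]
8: 0xf5 (blk 15, set 1) → VC-HIT  vc=[9]
9: 0x97 (blk 9, set 1) → VC-HIT  vc=[15]
10: 0x9c (blk 9, set 1) → L1-HIT  vc=[15]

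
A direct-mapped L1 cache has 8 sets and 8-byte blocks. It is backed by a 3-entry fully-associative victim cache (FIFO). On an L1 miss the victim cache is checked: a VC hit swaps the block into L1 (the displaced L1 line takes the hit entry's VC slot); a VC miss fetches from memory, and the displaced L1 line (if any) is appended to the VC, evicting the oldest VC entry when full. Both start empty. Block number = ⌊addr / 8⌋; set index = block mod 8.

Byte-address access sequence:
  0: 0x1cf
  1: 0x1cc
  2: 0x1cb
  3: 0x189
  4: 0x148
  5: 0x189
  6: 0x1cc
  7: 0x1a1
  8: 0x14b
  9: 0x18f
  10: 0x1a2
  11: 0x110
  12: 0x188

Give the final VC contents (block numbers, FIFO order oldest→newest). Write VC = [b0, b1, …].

  [0] addr=0x1cf blk=57 s=1: MISS | VC []
  [1] addr=0x1cc blk=57 s=1: L1-HIT | VC []
  [2] addr=0x1cb blk=57 s=1: L1-HIT | VC []
  [3] addr=0x189 blk=49 s=1: MISS | VC [57]
  [4] addr=0x148 blk=41 s=1: MISS | VC [57, 49]
  [5] addr=0x189 blk=49 s=1: VC-HIT | VC [57, 41]
  [6] addr=0x1cc blk=57 s=1: VC-HIT | VC [49, 41]
  [7] addr=0x1a1 blk=52 s=4: MISS | VC [49, 41]
  [8] addr=0x14b blk=41 s=1: VC-HIT | VC [49, 57]
  [9] addr=0x18f blk=49 s=1: VC-HIT | VC [41, 57]
  [10] addr=0x1a2 blk=52 s=4: L1-HIT | VC [41, 57]
  [11] addr=0x110 blk=34 s=2: MISS | VC [41, 57]
  [12] addr=0x188 blk=49 s=1: L1-HIT | VC [41, 57]

VC = [41, 57]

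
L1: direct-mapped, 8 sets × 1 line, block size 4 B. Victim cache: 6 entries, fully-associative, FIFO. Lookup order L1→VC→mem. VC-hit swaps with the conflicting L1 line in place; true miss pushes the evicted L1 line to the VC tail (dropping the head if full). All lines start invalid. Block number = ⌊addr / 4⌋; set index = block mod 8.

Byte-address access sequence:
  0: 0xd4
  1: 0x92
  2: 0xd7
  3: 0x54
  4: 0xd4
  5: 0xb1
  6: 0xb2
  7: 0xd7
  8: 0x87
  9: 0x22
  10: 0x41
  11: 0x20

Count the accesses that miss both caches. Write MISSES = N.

MISSES = 7

#0 0xd4→b53/s5 MISS; vc=[]
#1 0x92→b36/s4 MISS; vc=[]
#2 0xd7→b53/s5 L1-HIT; vc=[]
#3 0x54→b21/s5 MISS; vc=[53]
#4 0xd4→b53/s5 VC-HIT; vc=[21]
#5 0xb1→b44/s4 MISS; vc=[21,36]
#6 0xb2→b44/s4 L1-HIT; vc=[21,36]
#7 0xd7→b53/s5 L1-HIT; vc=[21,36]
#8 0x87→b33/s1 MISS; vc=[21,36]
#9 0x22→b8/s0 MISS; vc=[21,36]
#10 0x41→b16/s0 MISS; vc=[21,36,8]
#11 0x20→b8/s0 VC-HIT; vc=[21,36,16]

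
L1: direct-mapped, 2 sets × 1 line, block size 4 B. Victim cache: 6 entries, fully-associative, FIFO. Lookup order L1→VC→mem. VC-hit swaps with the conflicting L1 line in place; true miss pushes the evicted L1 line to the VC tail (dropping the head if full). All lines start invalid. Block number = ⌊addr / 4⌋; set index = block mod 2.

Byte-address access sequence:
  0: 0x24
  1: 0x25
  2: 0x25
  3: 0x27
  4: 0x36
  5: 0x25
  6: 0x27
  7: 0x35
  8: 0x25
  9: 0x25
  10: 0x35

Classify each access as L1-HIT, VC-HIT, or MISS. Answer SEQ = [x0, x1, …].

SEQ = [MISS, L1-HIT, L1-HIT, L1-HIT, MISS, VC-HIT, L1-HIT, VC-HIT, VC-HIT, L1-HIT, VC-HIT]

0: 0x24 (blk 9, set 1) → MISS  vc=[]
1: 0x25 (blk 9, set 1) → L1-HIT  vc=[]
2: 0x25 (blk 9, set 1) → L1-HIT  vc=[]
3: 0x27 (blk 9, set 1) → L1-HIT  vc=[]
4: 0x36 (blk 13, set 1) → MISS  vc=[9]
5: 0x25 (blk 9, set 1) → VC-HIT  vc=[13]
6: 0x27 (blk 9, set 1) → L1-HIT  vc=[13]
7: 0x35 (blk 13, set 1) → VC-HIT  vc=[9]
8: 0x25 (blk 9, set 1) → VC-HIT  vc=[13]
9: 0x25 (blk 9, set 1) → L1-HIT  vc=[13]
10: 0x35 (blk 13, set 1) → VC-HIT  vc=[9]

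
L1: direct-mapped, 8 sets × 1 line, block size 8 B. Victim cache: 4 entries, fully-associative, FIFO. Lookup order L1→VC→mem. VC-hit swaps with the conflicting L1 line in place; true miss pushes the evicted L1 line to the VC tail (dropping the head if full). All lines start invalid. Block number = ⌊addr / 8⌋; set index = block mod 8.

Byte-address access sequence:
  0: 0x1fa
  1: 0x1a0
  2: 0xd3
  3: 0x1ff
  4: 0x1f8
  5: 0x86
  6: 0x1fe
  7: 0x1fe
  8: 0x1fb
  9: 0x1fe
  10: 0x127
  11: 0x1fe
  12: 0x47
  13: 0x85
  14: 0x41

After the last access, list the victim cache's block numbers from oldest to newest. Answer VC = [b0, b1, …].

#0 0x1fa→b63/s7 MISS; vc=[]
#1 0x1a0→b52/s4 MISS; vc=[]
#2 0xd3→b26/s2 MISS; vc=[]
#3 0x1ff→b63/s7 L1-HIT; vc=[]
#4 0x1f8→b63/s7 L1-HIT; vc=[]
#5 0x86→b16/s0 MISS; vc=[]
#6 0x1fe→b63/s7 L1-HIT; vc=[]
#7 0x1fe→b63/s7 L1-HIT; vc=[]
#8 0x1fb→b63/s7 L1-HIT; vc=[]
#9 0x1fe→b63/s7 L1-HIT; vc=[]
#10 0x127→b36/s4 MISS; vc=[52]
#11 0x1fe→b63/s7 L1-HIT; vc=[52]
#12 0x47→b8/s0 MISS; vc=[52,16]
#13 0x85→b16/s0 VC-HIT; vc=[52,8]
#14 0x41→b8/s0 VC-HIT; vc=[52,16]

VC = [52, 16]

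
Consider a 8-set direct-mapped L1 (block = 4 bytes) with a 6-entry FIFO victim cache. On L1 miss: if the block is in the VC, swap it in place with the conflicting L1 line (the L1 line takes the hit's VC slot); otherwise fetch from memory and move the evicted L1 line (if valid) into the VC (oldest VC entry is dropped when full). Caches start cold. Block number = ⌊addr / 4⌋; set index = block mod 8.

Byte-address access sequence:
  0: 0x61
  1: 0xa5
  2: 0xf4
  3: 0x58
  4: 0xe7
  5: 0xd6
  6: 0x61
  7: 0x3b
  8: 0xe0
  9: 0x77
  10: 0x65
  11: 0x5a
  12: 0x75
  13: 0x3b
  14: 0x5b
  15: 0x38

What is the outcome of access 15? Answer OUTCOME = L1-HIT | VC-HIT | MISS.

OUTCOME = VC-HIT

#0 0x61→b24/s0 MISS; vc=[]
#1 0xa5→b41/s1 MISS; vc=[]
#2 0xf4→b61/s5 MISS; vc=[]
#3 0x58→b22/s6 MISS; vc=[]
#4 0xe7→b57/s1 MISS; vc=[41]
#5 0xd6→b53/s5 MISS; vc=[41,61]
#6 0x61→b24/s0 L1-HIT; vc=[41,61]
#7 0x3b→b14/s6 MISS; vc=[41,61,22]
#8 0xe0→b56/s0 MISS; vc=[41,61,22,24]
#9 0x77→b29/s5 MISS; vc=[41,61,22,24,53]
#10 0x65→b25/s1 MISS; vc=[41,61,22,24,53,57]
#11 0x5a→b22/s6 VC-HIT; vc=[41,61,14,24,53,57]
#12 0x75→b29/s5 L1-HIT; vc=[41,61,14,24,53,57]
#13 0x3b→b14/s6 VC-HIT; vc=[41,61,22,24,53,57]
#14 0x5b→b22/s6 VC-HIT; vc=[41,61,14,24,53,57]
#15 0x38→b14/s6 VC-HIT; vc=[41,61,22,24,53,57]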